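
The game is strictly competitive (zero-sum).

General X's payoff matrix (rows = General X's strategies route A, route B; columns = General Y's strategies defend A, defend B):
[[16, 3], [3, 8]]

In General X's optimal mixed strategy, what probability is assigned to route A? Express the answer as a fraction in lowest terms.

Row minima are 3 and 3, so General X's maximin is 3; column maxima are 16 and 8, so General Y's minimax is 8. These differ, so the equilibrium is in mixed strategies.
Let General X play route A with probability p. General Y is indifferent when 16p + 3(1−p) = 3p + 8(1−p), giving p = 5/18.

5/18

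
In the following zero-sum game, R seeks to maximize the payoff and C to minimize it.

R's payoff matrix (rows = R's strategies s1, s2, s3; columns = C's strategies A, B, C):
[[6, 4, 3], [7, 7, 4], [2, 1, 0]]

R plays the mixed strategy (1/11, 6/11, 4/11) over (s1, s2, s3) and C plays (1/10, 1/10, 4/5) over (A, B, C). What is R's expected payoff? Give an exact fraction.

Against (1/10, 1/10, 4/5), each row's expected payoff is s1: 17/5; s2: 23/5; s3: 3/10.
Taking the (1/11, 6/11, 4/11)-weighted average: (1/11)·(17/5) + (6/11)·(23/5) + (4/11)·(3/10) = 161/55.

161/55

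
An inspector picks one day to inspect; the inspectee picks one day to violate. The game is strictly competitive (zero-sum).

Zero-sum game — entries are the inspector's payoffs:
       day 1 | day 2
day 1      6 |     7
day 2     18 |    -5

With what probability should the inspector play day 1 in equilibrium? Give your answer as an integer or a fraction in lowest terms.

Row minima are 6 and -5, so the inspector's maximin is 6; column maxima are 18 and 7, so the inspectee's minimax is 7. These differ, so the equilibrium is in mixed strategies.
Let the inspector play day 1 with probability p. The inspectee is indifferent when 6p + 18(1−p) = 7p − 5(1−p), giving p = 23/24.

23/24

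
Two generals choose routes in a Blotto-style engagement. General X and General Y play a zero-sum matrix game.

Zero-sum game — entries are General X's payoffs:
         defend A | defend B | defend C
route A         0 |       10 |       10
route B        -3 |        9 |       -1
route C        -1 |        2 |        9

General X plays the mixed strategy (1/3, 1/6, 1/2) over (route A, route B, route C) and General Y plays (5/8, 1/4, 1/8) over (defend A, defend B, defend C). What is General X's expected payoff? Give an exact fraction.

Against (5/8, 1/4, 1/8), each row's expected payoff is route A: 15/4; route B: 1/4; route C: 1.
Taking the (1/3, 1/6, 1/2)-weighted average: (1/3)·(15/4) + (1/6)·(1/4) + (1/2)·(1) = 43/24.

43/24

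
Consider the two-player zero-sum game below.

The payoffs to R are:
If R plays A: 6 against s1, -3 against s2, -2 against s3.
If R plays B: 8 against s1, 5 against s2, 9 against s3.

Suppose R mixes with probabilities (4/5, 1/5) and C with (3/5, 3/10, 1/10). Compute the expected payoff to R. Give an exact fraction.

Against (3/5, 3/10, 1/10), each row's expected payoff is A: 5/2; B: 36/5.
Taking the (4/5, 1/5)-weighted average: (4/5)·(5/2) + (1/5)·(36/5) = 86/25.

86/25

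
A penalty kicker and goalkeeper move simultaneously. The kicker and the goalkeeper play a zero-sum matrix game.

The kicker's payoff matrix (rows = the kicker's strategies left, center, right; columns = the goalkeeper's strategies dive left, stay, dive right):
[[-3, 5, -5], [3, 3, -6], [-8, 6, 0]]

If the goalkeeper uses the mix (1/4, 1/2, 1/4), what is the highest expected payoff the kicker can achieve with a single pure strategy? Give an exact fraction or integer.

1

left: (-3)·(1/4) + (5)·(1/2) + (-5)·(1/4) = 1/2.
center: (3)·(1/4) + (3)·(1/2) + (-6)·(1/4) = 3/4.
right: (-8)·(1/4) + (6)·(1/2) + (0)·(1/4) = 1.
The best pure response is right with expected payoff 1.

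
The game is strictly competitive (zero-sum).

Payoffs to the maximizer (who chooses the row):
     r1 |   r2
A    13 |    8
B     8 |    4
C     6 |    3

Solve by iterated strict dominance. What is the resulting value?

Row C is strictly dominated by row A (13>6, 8>3); eliminate C.
Row B is strictly dominated by row A (13>8, 8>4); eliminate B.
Column r1 is strictly dominated by r2 for the minimizer (8<13); eliminate r1.
Only (A, r2) remains, with payoff 8.

8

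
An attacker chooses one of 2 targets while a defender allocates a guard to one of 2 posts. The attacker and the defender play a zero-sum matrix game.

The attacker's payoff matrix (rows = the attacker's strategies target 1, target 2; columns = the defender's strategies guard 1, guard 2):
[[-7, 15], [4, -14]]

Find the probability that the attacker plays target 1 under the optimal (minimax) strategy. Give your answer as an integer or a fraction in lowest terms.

9/20

Row minima are -7 and -14, so the attacker's maximin is -7; column maxima are 4 and 15, so the defender's minimax is 4. These differ, so the equilibrium is in mixed strategies.
Let the attacker play target 1 with probability p. The defender is indifferent when −7p + 4(1−p) = 15p − 14(1−p), giving p = 9/20.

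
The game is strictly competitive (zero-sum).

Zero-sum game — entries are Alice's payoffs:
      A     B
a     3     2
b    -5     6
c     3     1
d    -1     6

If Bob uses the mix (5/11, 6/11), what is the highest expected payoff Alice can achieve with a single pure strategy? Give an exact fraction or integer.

a: (3)·(5/11) + (2)·(6/11) = 27/11.
b: (-5)·(5/11) + (6)·(6/11) = 1.
c: (3)·(5/11) + (1)·(6/11) = 21/11.
d: (-1)·(5/11) + (6)·(6/11) = 31/11.
The best pure response is d with expected payoff 31/11.

31/11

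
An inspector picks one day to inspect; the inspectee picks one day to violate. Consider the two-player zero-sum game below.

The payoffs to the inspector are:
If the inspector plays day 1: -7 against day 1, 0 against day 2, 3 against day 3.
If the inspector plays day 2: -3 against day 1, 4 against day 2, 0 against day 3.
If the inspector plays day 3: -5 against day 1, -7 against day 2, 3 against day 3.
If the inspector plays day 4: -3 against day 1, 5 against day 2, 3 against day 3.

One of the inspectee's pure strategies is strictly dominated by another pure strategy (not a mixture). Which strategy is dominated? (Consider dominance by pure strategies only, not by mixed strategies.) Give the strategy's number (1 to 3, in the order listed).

The inspectee prefers columns that give the inspector less. Compare day 3 with day 1: -7 < 3, -3 < 0, -5 < 3, -3 < 3.
So day 1 strictly dominates day 3 for the inspectee; day 3 is strictly dominated.

3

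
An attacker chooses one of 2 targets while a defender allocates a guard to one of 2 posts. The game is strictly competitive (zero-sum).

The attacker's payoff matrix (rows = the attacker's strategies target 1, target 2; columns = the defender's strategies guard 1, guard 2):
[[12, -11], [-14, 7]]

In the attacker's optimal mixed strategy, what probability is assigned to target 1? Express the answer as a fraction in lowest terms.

Row minima are -11 and -14, so the attacker's maximin is -11; column maxima are 12 and 7, so the defender's minimax is 7. These differ, so the equilibrium is in mixed strategies.
Let the attacker play target 1 with probability p. The defender is indifferent when 12p − 14(1−p) = −11p + 7(1−p), giving p = 21/44.

21/44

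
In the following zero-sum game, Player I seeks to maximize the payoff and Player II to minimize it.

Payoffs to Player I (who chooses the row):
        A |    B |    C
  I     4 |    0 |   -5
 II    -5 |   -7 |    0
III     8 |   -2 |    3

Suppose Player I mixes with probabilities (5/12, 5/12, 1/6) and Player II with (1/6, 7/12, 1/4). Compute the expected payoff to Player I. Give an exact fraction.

Against (1/6, 7/12, 1/4), each row's expected payoff is I: -7/12; II: -59/12; III: 11/12.
Taking the (5/12, 5/12, 1/6)-weighted average: (5/12)·(-7/12) + (5/12)·(-59/12) + (1/6)·(11/12) = -77/36.

-77/36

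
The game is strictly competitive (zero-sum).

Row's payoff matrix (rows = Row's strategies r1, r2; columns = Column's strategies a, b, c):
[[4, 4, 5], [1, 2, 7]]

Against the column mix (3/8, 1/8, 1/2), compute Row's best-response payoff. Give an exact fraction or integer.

r1: (4)·(3/8) + (4)·(1/8) + (5)·(1/2) = 9/2.
r2: (1)·(3/8) + (2)·(1/8) + (7)·(1/2) = 33/8.
The best pure response is r1 with expected payoff 9/2.

9/2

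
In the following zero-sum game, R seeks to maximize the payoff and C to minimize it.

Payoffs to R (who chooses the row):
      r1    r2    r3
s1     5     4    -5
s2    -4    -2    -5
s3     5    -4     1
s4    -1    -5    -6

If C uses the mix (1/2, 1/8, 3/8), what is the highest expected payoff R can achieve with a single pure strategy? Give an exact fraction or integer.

19/8

s1: (5)·(1/2) + (4)·(1/8) + (-5)·(3/8) = 9/8.
s2: (-4)·(1/2) + (-2)·(1/8) + (-5)·(3/8) = -33/8.
s3: (5)·(1/2) + (-4)·(1/8) + (1)·(3/8) = 19/8.
s4: (-1)·(1/2) + (-5)·(1/8) + (-6)·(3/8) = -27/8.
The best pure response is s3 with expected payoff 19/8.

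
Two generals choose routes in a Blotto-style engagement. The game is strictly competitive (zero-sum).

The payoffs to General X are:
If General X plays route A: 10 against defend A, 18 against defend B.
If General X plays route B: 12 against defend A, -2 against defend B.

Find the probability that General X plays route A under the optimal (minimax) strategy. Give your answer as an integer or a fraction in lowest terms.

Row minima are 10 and -2, so General X's maximin is 10; column maxima are 12 and 18, so General Y's minimax is 12. These differ, so the equilibrium is in mixed strategies.
Let General X play route A with probability p. General Y is indifferent when 10p + 12(1−p) = 18p − 2(1−p), giving p = 7/11.

7/11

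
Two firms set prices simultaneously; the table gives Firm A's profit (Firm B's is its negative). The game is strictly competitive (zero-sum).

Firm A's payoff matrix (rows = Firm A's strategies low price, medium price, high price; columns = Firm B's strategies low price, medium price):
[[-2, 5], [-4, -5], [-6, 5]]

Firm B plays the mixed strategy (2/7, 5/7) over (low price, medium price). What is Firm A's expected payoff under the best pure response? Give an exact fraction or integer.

3

low price: (-2)·(2/7) + (5)·(5/7) = 3.
medium price: (-4)·(2/7) + (-5)·(5/7) = -33/7.
high price: (-6)·(2/7) + (5)·(5/7) = 13/7.
The best pure response is low price with expected payoff 3.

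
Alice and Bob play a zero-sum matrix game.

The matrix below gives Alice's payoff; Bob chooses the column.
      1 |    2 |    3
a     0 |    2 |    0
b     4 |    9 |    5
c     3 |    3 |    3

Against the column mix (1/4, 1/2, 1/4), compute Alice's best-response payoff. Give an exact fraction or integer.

27/4

a: (0)·(1/4) + (2)·(1/2) + (0)·(1/4) = 1.
b: (4)·(1/4) + (9)·(1/2) + (5)·(1/4) = 27/4.
c: (3)·(1/4) + (3)·(1/2) + (3)·(1/4) = 3.
The best pure response is b with expected payoff 27/4.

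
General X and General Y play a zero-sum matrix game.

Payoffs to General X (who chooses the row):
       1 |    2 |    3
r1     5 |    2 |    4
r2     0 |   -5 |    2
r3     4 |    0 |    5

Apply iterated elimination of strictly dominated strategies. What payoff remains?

Row r2 is strictly dominated by row r1 (5>0, 2>-5, 4>2); eliminate r2.
Column 1 is strictly dominated by 2 for General Y (2<5, 0<4); eliminate 1.
Column 3 is strictly dominated by 2 for General Y (2<4, 0<5); eliminate 3.
Row r3 is strictly dominated by row r1 (2>0); eliminate r3.
Only (r1, 2) remains, with payoff 2.

2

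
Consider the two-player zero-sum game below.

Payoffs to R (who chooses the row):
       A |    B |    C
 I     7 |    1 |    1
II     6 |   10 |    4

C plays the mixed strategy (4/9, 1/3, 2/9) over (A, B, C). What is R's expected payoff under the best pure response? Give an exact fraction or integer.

I: (7)·(4/9) + (1)·(1/3) + (1)·(2/9) = 11/3.
II: (6)·(4/9) + (10)·(1/3) + (4)·(2/9) = 62/9.
The best pure response is II with expected payoff 62/9.

62/9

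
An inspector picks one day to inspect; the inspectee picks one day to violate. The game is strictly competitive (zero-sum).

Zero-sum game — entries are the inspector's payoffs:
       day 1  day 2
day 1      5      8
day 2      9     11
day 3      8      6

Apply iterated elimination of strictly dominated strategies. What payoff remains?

Row day 1 is strictly dominated by row day 2 (9>5, 11>8); eliminate day 1.
Row day 3 is strictly dominated by row day 2 (9>8, 11>6); eliminate day 3.
Column day 2 is strictly dominated by day 1 for the inspectee (9<11); eliminate day 2.
Only (day 2, day 1) remains, with payoff 9.

9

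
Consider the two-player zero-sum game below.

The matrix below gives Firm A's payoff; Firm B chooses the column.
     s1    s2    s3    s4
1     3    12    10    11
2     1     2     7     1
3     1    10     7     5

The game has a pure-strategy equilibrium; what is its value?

Row minima: 3, 1, 1 → Firm A's maximin is 3.
Column maxima: 3, 12, 10, 11 → Firm B's minimax is 3.
They coincide at (1, s1), so the value is 3.

3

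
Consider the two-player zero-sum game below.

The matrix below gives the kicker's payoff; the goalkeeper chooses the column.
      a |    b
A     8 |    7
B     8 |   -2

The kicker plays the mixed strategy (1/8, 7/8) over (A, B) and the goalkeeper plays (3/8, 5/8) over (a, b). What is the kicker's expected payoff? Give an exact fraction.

Against (3/8, 5/8), each row's expected payoff is A: 59/8; B: 7/4.
Taking the (1/8, 7/8)-weighted average: (1/8)·(59/8) + (7/8)·(7/4) = 157/64.

157/64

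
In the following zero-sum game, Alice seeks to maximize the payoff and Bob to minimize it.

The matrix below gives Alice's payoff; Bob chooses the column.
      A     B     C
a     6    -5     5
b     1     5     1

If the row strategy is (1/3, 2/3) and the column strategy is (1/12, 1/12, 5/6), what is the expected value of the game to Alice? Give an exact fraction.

83/36

Against (1/12, 1/12, 5/6), each row's expected payoff is a: 17/4; b: 4/3.
Taking the (1/3, 2/3)-weighted average: (1/3)·(17/4) + (2/3)·(4/3) = 83/36.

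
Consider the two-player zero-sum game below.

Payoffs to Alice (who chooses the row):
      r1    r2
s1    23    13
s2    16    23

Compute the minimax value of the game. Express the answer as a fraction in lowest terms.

321/17

Row minima are 13 and 16, so Alice's maximin is 16; column maxima are 23 and 23, so Bob's minimax is 23. These differ, so the equilibrium is in mixed strategies.
Let Alice play s1 with probability p. Bob is indifferent when 23p + 16(1−p) = 13p + 23(1−p), giving p = 7/17.
Let Bob play r1 with probability q. Alice is indifferent when 23q + 13(1−q) = 16q + 23(1−q), giving q = 10/17.
The value is 23·(10/17) + (13)·(7/17) = 321/17.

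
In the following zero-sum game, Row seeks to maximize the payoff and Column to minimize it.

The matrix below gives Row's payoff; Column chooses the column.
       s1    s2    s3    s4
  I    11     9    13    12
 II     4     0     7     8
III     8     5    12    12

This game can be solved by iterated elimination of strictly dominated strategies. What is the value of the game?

Row II is strictly dominated by row I (11>4, 9>0, 13>7, 12>8); eliminate II.
Column s4 is strictly dominated by s1 for Column (11<12, 8<12); eliminate s4.
Row III is strictly dominated by row I (11>8, 9>5, 13>12); eliminate III.
Column s3 is strictly dominated by s1 for Column (11<13); eliminate s3.
Column s1 is strictly dominated by s2 for Column (9<11); eliminate s1.
Only (I, s2) remains, with payoff 9.

9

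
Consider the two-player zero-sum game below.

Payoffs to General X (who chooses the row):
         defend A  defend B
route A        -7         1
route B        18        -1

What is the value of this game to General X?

11/27

Row minima are -7 and -1, so General X's maximin is -1; column maxima are 18 and 1, so General Y's minimax is 1. These differ, so the equilibrium is in mixed strategies.
Let General X play route A with probability p. General Y is indifferent when −7p + 18(1−p) = p − (1−p), giving p = 19/27.
Let General Y play defend A with probability q. General X is indifferent when −7q + (1−q) = 18q − (1−q), giving q = 2/27.
The value is -7·(2/27) + (1)·(25/27) = 11/27.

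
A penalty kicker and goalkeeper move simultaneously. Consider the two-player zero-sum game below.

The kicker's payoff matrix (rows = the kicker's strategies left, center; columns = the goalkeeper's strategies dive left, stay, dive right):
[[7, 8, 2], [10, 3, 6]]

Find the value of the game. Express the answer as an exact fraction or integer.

Column dive left is strictly dominated by dive right for the goalkeeper (it gives the kicker more in every row).
The remaining 2×2 game on (left, center) × (stay, dive right) has no saddle point. Let the kicker play left with probability p; indifference gives 8p + 3(1−p) = 2p + 6(1−p), so p = 1/3.
Similarly the goalkeeper's optimal q on stay is 4/9, and the value is 8·(4/9) + (2)·(5/9) = 14/3.

14/3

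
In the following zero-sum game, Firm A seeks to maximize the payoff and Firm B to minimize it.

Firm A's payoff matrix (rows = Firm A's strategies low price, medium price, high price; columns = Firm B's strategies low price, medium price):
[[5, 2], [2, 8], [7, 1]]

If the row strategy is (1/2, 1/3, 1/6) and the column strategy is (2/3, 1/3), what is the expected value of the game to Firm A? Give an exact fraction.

25/6

Against (2/3, 1/3), each row's expected payoff is low price: 4; medium price: 4; high price: 5.
Taking the (1/2, 1/3, 1/6)-weighted average: (1/2)·(4) + (1/3)·(4) + (1/6)·(5) = 25/6.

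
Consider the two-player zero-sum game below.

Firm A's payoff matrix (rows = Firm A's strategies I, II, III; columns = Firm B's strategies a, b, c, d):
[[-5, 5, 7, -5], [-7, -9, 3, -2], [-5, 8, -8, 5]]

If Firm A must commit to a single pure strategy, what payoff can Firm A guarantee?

The worst-case payoff for each row is I: -5, II: -9, III: -8.
The best of these is -5.

-5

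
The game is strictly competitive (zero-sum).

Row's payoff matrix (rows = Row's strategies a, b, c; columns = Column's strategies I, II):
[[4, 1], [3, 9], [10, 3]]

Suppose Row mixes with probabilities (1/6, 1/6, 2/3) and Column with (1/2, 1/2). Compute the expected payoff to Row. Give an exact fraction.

23/4

Against (1/2, 1/2), each row's expected payoff is a: 5/2; b: 6; c: 13/2.
Taking the (1/6, 1/6, 2/3)-weighted average: (1/6)·(5/2) + (1/6)·(6) + (2/3)·(13/2) = 23/4.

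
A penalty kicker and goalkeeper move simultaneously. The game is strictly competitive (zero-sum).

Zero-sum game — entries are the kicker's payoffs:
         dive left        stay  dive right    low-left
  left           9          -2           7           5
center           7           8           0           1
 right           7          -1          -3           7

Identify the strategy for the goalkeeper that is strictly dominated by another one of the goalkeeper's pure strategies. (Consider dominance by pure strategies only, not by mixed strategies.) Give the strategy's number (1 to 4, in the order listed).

1

The goalkeeper prefers columns that give the kicker less. Compare dive left with dive right: 7 < 9, 0 < 7, -3 < 7.
So dive right strictly dominates dive left for the goalkeeper; dive left is strictly dominated.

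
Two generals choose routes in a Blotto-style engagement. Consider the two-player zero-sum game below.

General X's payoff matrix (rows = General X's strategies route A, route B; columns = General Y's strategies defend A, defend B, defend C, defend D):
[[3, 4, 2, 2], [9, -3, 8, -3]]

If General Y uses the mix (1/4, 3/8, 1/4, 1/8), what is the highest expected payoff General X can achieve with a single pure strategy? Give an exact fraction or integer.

3

route A: (3)·(1/4) + (4)·(3/8) + (2)·(1/4) + (2)·(1/8) = 3.
route B: (9)·(1/4) + (-3)·(3/8) + (8)·(1/4) + (-3)·(1/8) = 11/4.
The best pure response is route A with expected payoff 3.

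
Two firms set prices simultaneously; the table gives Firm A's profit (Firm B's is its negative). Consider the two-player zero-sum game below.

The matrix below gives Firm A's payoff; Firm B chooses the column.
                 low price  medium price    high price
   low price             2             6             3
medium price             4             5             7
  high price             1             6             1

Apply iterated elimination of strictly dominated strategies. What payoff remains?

4

Column medium price is strictly dominated by low price for Firm B (2<6, 4<5, 1<6); eliminate medium price.
Row low price is strictly dominated by row medium price (4>2, 7>3); eliminate low price.
Row high price is strictly dominated by row medium price (4>1, 7>1); eliminate high price.
Column high price is strictly dominated by low price for Firm B (4<7); eliminate high price.
Only (medium price, low price) remains, with payoff 4.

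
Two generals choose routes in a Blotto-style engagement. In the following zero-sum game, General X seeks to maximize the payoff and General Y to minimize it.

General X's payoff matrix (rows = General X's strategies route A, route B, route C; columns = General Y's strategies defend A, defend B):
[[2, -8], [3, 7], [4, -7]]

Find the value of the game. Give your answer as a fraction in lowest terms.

49/15

Row route A is strictly dominated by row route C, so General X never plays it.
The remaining 2×2 game on (route B, route C) × (defend A, defend B) has no saddle point. Let General X play route B with probability p; indifference gives 3p + 4(1−p) = 7p − 7(1−p), so p = 11/15.
Similarly General Y's optimal q on defend A is 14/15, and the value is 3·(14/15) + (7)·(1/15) = 49/15.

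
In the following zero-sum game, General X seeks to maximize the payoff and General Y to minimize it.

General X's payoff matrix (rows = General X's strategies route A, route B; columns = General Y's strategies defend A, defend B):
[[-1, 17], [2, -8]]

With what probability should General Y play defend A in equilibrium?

Row minima are -1 and -8, so General X's maximin is -1; column maxima are 2 and 17, so General Y's minimax is 2. These differ, so the equilibrium is in mixed strategies.
Let General Y play defend A with probability q. General X is indifferent when −q + 17(1−q) = 2q − 8(1−q), giving q = 25/28.

25/28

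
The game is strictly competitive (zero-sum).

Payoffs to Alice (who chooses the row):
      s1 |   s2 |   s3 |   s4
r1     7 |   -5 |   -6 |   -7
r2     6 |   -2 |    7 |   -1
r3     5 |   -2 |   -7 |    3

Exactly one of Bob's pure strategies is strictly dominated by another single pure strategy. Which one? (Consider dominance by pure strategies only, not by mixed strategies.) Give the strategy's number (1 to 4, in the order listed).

Bob prefers columns that give Alice less. Compare s1 with s2: -5 < 7, -2 < 6, -2 < 5.
So s2 strictly dominates s1 for Bob; s1 is strictly dominated.

1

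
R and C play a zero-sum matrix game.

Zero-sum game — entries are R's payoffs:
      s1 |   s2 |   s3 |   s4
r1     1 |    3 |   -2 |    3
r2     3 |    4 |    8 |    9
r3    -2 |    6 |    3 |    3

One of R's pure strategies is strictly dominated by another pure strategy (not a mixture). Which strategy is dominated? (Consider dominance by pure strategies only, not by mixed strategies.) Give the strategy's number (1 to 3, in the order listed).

Compare r1 with r2: 3 > 1, 4 > 3, 8 > -2, 9 > 3.
So r2 strictly dominates r1 for R; r1 is strictly dominated.

1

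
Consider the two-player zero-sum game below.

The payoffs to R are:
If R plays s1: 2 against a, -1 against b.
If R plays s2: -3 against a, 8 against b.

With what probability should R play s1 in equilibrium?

11/14

Row minima are -1 and -3, so R's maximin is -1; column maxima are 2 and 8, so C's minimax is 2. These differ, so the equilibrium is in mixed strategies.
Let R play s1 with probability p. C is indifferent when 2p − 3(1−p) = −p + 8(1−p), giving p = 11/14.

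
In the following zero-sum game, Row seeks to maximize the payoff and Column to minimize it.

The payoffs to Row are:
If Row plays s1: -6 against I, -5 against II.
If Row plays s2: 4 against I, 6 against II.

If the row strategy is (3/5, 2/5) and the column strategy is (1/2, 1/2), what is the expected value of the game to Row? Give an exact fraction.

-13/10

Against (1/2, 1/2), each row's expected payoff is s1: -11/2; s2: 5.
Taking the (3/5, 2/5)-weighted average: (3/5)·(-11/2) + (2/5)·(5) = -13/10.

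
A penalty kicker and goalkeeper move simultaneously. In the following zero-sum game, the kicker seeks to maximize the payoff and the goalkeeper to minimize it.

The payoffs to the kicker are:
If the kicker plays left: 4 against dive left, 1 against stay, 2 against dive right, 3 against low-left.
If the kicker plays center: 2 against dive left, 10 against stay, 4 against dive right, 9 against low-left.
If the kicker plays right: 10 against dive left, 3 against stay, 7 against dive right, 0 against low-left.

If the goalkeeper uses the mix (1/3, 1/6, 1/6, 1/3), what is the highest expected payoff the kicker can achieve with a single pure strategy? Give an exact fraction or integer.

6

left: (4)·(1/3) + (1)·(1/6) + (2)·(1/6) + (3)·(1/3) = 17/6.
center: (2)·(1/3) + (10)·(1/6) + (4)·(1/6) + (9)·(1/3) = 6.
right: (10)·(1/3) + (3)·(1/6) + (7)·(1/6) + (0)·(1/3) = 5.
The best pure response is center with expected payoff 6.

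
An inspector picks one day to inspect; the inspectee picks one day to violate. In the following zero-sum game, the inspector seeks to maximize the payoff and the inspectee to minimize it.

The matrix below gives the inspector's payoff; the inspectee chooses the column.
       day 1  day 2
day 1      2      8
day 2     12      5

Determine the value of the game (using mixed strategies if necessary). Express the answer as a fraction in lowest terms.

86/13

Row minima are 2 and 5, so the inspector's maximin is 5; column maxima are 12 and 8, so the inspectee's minimax is 8. These differ, so the equilibrium is in mixed strategies.
Let the inspector play day 1 with probability p. The inspectee is indifferent when 2p + 12(1−p) = 8p + 5(1−p), giving p = 7/13.
Let the inspectee play day 1 with probability q. The inspector is indifferent when 2q + 8(1−q) = 12q + 5(1−q), giving q = 3/13.
The value is 2·(3/13) + (8)·(10/13) = 86/13.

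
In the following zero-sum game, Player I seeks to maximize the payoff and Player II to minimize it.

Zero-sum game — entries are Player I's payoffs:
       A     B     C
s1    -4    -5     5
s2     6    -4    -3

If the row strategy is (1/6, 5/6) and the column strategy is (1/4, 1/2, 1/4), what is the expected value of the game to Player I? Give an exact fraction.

-17/12

Against (1/4, 1/2, 1/4), each row's expected payoff is s1: -9/4; s2: -5/4.
Taking the (1/6, 5/6)-weighted average: (1/6)·(-9/4) + (5/6)·(-5/4) = -17/12.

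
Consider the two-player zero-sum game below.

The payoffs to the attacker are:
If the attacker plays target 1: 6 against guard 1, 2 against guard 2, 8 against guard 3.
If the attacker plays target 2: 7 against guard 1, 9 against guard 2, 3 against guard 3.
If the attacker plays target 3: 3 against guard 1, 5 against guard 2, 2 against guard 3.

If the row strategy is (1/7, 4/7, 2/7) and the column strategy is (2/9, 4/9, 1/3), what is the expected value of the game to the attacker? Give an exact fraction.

344/63

Against (2/9, 4/9, 1/3), each row's expected payoff is target 1: 44/9; target 2: 59/9; target 3: 32/9.
Taking the (1/7, 4/7, 2/7)-weighted average: (1/7)·(44/9) + (4/7)·(59/9) + (2/7)·(32/9) = 344/63.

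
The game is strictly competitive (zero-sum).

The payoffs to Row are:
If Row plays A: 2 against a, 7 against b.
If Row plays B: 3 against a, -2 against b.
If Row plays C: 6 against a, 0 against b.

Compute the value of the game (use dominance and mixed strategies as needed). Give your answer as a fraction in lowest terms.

Row B is strictly dominated by row C, so Row never plays it.
The remaining 2×2 game on (A, C) × (a, b) has no saddle point. Let Row play A with probability p; indifference gives 2p + 6(1−p) = 7p, so p = 6/11.
Similarly Column's optimal q on a is 7/11, and the value is 2·(7/11) + (7)·(4/11) = 42/11.

42/11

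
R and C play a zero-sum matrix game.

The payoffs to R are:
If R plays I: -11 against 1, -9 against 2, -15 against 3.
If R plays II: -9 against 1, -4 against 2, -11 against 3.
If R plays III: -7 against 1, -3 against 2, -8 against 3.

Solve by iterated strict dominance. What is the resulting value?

-8

Row II is strictly dominated by row III (-7>-9, -3>-4, -8>-11); eliminate II.
Column 1 is strictly dominated by 3 for C (-15<-11, -8<-7); eliminate 1.
Column 2 is strictly dominated by 3 for C (-15<-9, -8<-3); eliminate 2.
Row I is strictly dominated by row III (-8>-15); eliminate I.
Only (III, 3) remains, with payoff -8.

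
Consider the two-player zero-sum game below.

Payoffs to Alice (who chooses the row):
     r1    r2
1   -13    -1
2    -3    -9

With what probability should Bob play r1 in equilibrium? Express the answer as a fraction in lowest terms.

Row minima are -13 and -9, so Alice's maximin is -9; column maxima are -3 and -1, so Bob's minimax is -3. These differ, so the equilibrium is in mixed strategies.
Let Bob play r1 with probability q. Alice is indifferent when −13q − (1−q) = −3q − 9(1−q), giving q = 4/9.

4/9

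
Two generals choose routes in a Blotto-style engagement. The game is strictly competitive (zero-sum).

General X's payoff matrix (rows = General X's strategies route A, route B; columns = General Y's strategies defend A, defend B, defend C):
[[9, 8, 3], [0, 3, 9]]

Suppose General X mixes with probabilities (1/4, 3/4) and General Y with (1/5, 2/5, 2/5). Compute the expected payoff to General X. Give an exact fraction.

103/20

Against (1/5, 2/5, 2/5), each row's expected payoff is route A: 31/5; route B: 24/5.
Taking the (1/4, 3/4)-weighted average: (1/4)·(31/5) + (3/4)·(24/5) = 103/20.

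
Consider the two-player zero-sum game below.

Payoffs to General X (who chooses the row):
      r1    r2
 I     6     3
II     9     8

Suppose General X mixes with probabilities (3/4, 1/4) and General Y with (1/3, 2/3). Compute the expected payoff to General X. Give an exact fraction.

Against (1/3, 2/3), each row's expected payoff is I: 4; II: 25/3.
Taking the (3/4, 1/4)-weighted average: (3/4)·(4) + (1/4)·(25/3) = 61/12.

61/12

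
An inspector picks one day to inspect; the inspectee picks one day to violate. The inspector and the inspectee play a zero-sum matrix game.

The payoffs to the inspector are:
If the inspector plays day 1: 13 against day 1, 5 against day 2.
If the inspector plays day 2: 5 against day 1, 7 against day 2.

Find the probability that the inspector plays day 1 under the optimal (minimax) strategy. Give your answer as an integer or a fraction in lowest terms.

Row minima are 5 and 5, so the inspector's maximin is 5; column maxima are 13 and 7, so the inspectee's minimax is 7. These differ, so the equilibrium is in mixed strategies.
Let the inspector play day 1 with probability p. The inspectee is indifferent when 13p + 5(1−p) = 5p + 7(1−p), giving p = 1/5.

1/5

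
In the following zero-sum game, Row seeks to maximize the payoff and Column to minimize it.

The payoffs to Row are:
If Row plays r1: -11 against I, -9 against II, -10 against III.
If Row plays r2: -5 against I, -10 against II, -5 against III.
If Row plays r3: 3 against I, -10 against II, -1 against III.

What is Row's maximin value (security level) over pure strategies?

The worst-case payoff for each row is r1: -11, r2: -10, r3: -10.
The best of these is -10.

-10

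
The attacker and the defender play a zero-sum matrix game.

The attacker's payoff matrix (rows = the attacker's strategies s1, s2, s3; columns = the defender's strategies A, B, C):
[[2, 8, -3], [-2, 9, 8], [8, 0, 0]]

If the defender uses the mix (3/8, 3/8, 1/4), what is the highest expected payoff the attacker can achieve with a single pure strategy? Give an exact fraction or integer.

37/8

s1: (2)·(3/8) + (8)·(3/8) + (-3)·(1/4) = 3.
s2: (-2)·(3/8) + (9)·(3/8) + (8)·(1/4) = 37/8.
s3: (8)·(3/8) + (0)·(3/8) + (0)·(1/4) = 3.
The best pure response is s2 with expected payoff 37/8.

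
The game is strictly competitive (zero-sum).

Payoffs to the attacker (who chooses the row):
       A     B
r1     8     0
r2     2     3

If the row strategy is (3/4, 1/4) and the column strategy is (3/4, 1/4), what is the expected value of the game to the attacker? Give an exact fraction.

81/16

Against (3/4, 1/4), each row's expected payoff is r1: 6; r2: 9/4.
Taking the (3/4, 1/4)-weighted average: (3/4)·(6) + (1/4)·(9/4) = 81/16.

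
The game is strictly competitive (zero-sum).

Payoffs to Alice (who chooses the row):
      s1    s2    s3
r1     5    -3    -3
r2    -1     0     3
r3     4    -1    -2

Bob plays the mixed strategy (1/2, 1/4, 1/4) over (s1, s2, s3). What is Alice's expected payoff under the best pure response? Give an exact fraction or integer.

r1: (5)·(1/2) + (-3)·(1/4) + (-3)·(1/4) = 1.
r2: (-1)·(1/2) + (0)·(1/4) + (3)·(1/4) = 1/4.
r3: (4)·(1/2) + (-1)·(1/4) + (-2)·(1/4) = 5/4.
The best pure response is r3 with expected payoff 5/4.

5/4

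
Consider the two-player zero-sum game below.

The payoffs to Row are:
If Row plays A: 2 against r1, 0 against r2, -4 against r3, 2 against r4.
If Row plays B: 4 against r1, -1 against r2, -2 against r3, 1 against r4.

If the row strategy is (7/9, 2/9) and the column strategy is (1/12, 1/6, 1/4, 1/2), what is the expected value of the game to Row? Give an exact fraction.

1/6

Against (1/12, 1/6, 1/4, 1/2), each row's expected payoff is A: 1/6; B: 1/6.
Taking the (7/9, 2/9)-weighted average: (7/9)·(1/6) + (2/9)·(1/6) = 1/6.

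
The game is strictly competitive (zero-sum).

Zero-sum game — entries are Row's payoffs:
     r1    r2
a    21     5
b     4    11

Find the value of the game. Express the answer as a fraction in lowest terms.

Row minima are 5 and 4, so Row's maximin is 5; column maxima are 21 and 11, so Column's minimax is 11. These differ, so the equilibrium is in mixed strategies.
Let Row play a with probability p. Column is indifferent when 21p + 4(1−p) = 5p + 11(1−p), giving p = 7/23.
Let Column play r1 with probability q. Row is indifferent when 21q + 5(1−q) = 4q + 11(1−q), giving q = 6/23.
The value is 21·(6/23) + (5)·(17/23) = 211/23.

211/23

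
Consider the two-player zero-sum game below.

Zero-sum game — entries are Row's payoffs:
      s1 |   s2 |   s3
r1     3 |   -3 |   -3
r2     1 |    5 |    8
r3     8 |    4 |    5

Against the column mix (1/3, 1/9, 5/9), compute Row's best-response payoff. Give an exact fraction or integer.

53/9

r1: (3)·(1/3) + (-3)·(1/9) + (-3)·(5/9) = -1.
r2: (1)·(1/3) + (5)·(1/9) + (8)·(5/9) = 16/3.
r3: (8)·(1/3) + (4)·(1/9) + (5)·(5/9) = 53/9.
The best pure response is r3 with expected payoff 53/9.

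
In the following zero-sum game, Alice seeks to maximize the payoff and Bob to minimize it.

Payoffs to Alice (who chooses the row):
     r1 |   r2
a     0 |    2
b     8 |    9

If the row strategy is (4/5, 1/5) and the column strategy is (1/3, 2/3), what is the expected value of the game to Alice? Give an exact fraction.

Against (1/3, 2/3), each row's expected payoff is a: 4/3; b: 26/3.
Taking the (4/5, 1/5)-weighted average: (4/5)·(4/3) + (1/5)·(26/3) = 14/5.

14/5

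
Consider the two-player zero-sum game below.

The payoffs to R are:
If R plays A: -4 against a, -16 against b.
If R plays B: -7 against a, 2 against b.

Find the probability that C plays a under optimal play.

Row minima are -16 and -7, so R's maximin is -7; column maxima are -4 and 2, so C's minimax is -4. These differ, so the equilibrium is in mixed strategies.
Let C play a with probability q. R is indifferent when −4q − 16(1−q) = −7q + 2(1−q), giving q = 6/7.

6/7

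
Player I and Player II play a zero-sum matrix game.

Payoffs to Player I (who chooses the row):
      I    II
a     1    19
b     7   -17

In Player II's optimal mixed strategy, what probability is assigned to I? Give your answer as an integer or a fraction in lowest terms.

Row minima are 1 and -17, so Player I's maximin is 1; column maxima are 7 and 19, so Player II's minimax is 7. These differ, so the equilibrium is in mixed strategies.
Let Player II play I with probability q. Player I is indifferent when q + 19(1−q) = 7q − 17(1−q), giving q = 6/7.

6/7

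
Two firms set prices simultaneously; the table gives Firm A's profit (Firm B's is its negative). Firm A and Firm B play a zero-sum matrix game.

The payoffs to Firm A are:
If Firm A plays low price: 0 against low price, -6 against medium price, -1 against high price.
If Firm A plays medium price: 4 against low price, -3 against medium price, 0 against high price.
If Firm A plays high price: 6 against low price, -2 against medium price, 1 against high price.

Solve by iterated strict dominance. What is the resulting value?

-2

Column high price is strictly dominated by medium price for Firm B (-6<-1, -3<0, -2<1); eliminate high price.
Row medium price is strictly dominated by row high price (6>4, -2>-3); eliminate medium price.
Row low price is strictly dominated by row high price (6>0, -2>-6); eliminate low price.
Column low price is strictly dominated by medium price for Firm B (-2<6); eliminate low price.
Only (high price, medium price) remains, with payoff -2.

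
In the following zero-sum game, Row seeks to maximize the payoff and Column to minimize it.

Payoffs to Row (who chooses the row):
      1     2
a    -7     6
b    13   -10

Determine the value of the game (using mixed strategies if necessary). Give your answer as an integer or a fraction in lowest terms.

2/9

Row minima are -7 and -10, so Row's maximin is -7; column maxima are 13 and 6, so Column's minimax is 6. These differ, so the equilibrium is in mixed strategies.
Let Row play a with probability p. Column is indifferent when −7p + 13(1−p) = 6p − 10(1−p), giving p = 23/36.
Let Column play 1 with probability q. Row is indifferent when −7q + 6(1−q) = 13q − 10(1−q), giving q = 4/9.
The value is -7·(4/9) + (6)·(5/9) = 2/9.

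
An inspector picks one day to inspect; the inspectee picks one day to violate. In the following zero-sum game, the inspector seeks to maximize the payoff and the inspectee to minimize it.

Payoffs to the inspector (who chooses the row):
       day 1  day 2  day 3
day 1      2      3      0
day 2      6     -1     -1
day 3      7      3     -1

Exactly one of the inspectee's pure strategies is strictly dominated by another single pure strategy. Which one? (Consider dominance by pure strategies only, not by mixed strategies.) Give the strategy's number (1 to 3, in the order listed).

1

The inspectee prefers columns that give the inspector less. Compare day 1 with day 3: 0 < 2, -1 < 6, -1 < 7.
So day 3 strictly dominates day 1 for the inspectee; day 1 is strictly dominated.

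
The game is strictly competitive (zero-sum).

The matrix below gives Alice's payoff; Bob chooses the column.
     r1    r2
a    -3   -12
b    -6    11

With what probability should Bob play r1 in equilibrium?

Row minima are -12 and -6, so Alice's maximin is -6; column maxima are -3 and 11, so Bob's minimax is -3. These differ, so the equilibrium is in mixed strategies.
Let Bob play r1 with probability q. Alice is indifferent when −3q − 12(1−q) = −6q + 11(1−q), giving q = 23/26.

23/26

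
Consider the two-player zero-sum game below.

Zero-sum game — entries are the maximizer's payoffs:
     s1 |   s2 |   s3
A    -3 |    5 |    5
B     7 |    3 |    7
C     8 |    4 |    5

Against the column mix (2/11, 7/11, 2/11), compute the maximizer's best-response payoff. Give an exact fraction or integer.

54/11

A: (-3)·(2/11) + (5)·(7/11) + (5)·(2/11) = 39/11.
B: (7)·(2/11) + (3)·(7/11) + (7)·(2/11) = 49/11.
C: (8)·(2/11) + (4)·(7/11) + (5)·(2/11) = 54/11.
The best pure response is C with expected payoff 54/11.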